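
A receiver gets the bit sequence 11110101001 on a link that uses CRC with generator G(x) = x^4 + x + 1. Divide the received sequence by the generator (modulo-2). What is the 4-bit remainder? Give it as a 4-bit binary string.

Modulo-2 division of 11110101001 by 10011:
  pos 0: 11110 XOR 10011 = 01101
  pos 1: 11011 XOR 10011 = 01000
  pos 2: 10000 XOR 10011 = 00011
  pos 5: 11100 XOR 10011 = 01111
  pos 6: 11111 XOR 10011 = 01100
Remainder = 1100 (nonzero — an error is detected).

1100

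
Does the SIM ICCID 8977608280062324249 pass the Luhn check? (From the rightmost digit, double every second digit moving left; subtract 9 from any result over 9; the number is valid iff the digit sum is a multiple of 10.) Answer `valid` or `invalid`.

invalid

From the right, keep odd positions and double even positions (subtract 9 from any doubled value over 9):
  doubled (positions 2,4,...): 8 8 6 3 0 4 0 5 9 → sum 43
  kept (positions 1,3,...): 9 2 2 2 0 8 8 6 7 8 → sum 52
Total = 95.
95 mod 10 = 5, so the number is invalid.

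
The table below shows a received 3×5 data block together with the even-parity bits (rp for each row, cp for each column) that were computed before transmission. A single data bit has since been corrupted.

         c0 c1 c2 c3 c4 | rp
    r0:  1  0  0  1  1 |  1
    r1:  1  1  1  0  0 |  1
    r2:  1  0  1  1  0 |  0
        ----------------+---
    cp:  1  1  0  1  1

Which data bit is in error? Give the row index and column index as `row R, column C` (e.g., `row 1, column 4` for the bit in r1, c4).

Recompute each row's even parity and compare to rp:
  r0: data parity 1, sent rp 1 → ok
  r1: data parity 1, sent rp 1 → ok
  r2: data parity 1, sent rp 0 → mismatch
Recompute each column's even parity and compare to cp:
  c0: data parity 1, sent cp 1 → ok
  c1: data parity 1, sent cp 1 → ok
  c2: data parity 0, sent cp 0 → ok
  c3: data parity 0, sent cp 1 → mismatch
  c4: data parity 1, sent cp 1 → ok
Exactly one row (r2) and one column (c3) fail → the flipped bit is at their intersection.

row 2, column 3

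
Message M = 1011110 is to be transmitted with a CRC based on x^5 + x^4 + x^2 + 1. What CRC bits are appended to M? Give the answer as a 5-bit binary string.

10101

Append 5 zeros: 101111000000. Divide by 110101 (XOR where the leading bit is 1):
  pos 0: 101111 XOR 110101 = 011010
  pos 1: 110100 XOR 110101 = 000001
  pos 6: 100000 XOR 110101 = 010101
Remainder (last 5 bits) = 10101. This is the CRC / FCS.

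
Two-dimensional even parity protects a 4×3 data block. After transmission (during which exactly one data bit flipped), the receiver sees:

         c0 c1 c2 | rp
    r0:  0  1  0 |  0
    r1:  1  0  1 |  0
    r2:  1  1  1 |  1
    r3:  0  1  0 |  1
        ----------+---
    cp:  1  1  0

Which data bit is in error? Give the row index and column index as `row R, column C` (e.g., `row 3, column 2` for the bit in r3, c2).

Recompute each row's even parity and compare to rp:
  r0: data parity 1, sent rp 0 → mismatch
  r1: data parity 0, sent rp 0 → ok
  r2: data parity 1, sent rp 1 → ok
  r3: data parity 1, sent rp 1 → ok
Recompute each column's even parity and compare to cp:
  c0: data parity 0, sent cp 1 → mismatch
  c1: data parity 1, sent cp 1 → ok
  c2: data parity 0, sent cp 0 → ok
Exactly one row (r0) and one column (c0) fail → the flipped bit is at their intersection.

row 0, column 0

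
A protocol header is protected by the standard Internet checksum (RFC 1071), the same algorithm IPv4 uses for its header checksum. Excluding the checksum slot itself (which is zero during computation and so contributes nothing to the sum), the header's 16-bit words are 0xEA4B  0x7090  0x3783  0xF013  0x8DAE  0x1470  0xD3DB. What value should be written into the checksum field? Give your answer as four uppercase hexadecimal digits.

One's-complement addition (fold any carry out of bit 15 back into bit 0):
  0xEA4B + 0x7090 = 0x15ADB → wrap carry → 0x5ADC
  0x5ADC + 0x3783 = 0x0925F
  0x925F + 0xF013 = 0x18272 → wrap carry → 0x8273
  0x8273 + 0x8DAE = 0x11021 → wrap carry → 0x1022
  0x1022 + 0x1470 = 0x02492
  0x2492 + 0xD3DB = 0x0F86D
One's-complement sum = 0xF86D.
Checksum = ~0xF86D & 0xFFFF = 0x0792.

0792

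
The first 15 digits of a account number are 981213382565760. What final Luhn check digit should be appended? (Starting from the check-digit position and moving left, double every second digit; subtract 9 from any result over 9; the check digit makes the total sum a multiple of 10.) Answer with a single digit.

2

Partial digits right→left: 0 6 7 5 6 5 2 8 3 3 1 2 1 8 9
Double every second digit counting from the check-digit position (so the 1st, 3rd, 5th, ... of the partial from the right).
  doubled (with −9 where >9): 0 5 3 4 6 2 2 9 → sum 31
  kept as-is: 6 5 5 8 3 2 8 → sum 37
Total = 31 + 37 = 68.
Check digit = (10 − (68 mod 10)) mod 10 = 2.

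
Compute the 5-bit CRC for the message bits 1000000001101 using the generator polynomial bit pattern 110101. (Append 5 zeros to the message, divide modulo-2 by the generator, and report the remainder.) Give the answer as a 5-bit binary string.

01100

Append 5 zeros: 100000000110100000. Divide by 110101 (XOR where the leading bit is 1):
  pos 0: 100000 XOR 110101 = 010101
  pos 1: 101010 XOR 110101 = 011111
  pos 2: 111110 XOR 110101 = 001011
  pos 4: 101101 XOR 110101 = 011000
  pos 5: 110001 XOR 110101 = 000100
  pos 8: 100010 XOR 110101 = 010111
  pos 9: 101110 XOR 110101 = 011011
  pos 10: 110110 XOR 110101 = 000011
Remainder (last 5 bits) = 01100. This is the CRC / FCS.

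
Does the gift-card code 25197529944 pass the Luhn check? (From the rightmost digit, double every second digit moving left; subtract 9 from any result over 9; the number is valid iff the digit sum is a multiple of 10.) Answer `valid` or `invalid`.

invalid

From the right, keep odd positions and double even positions (subtract 9 from any doubled value over 9):
  doubled (positions 2,4,...): 8 9 1 9 1 → sum 28
  kept (positions 1,3,...): 4 9 2 7 1 2 → sum 25
Total = 53.
53 mod 10 = 3, so the number is invalid.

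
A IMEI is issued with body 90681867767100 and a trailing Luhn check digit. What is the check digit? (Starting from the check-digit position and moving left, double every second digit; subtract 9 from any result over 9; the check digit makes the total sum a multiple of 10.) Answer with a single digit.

0

Partial digits right→left: 0 0 1 7 6 7 7 6 8 1 8 6 0 9
Double every second digit counting from the check-digit position (so the 1st, 3rd, 5th, ... of the partial from the right).
  doubled (with −9 where >9): 0 2 3 5 7 7 0 → sum 24
  kept as-is: 0 7 7 6 1 6 9 → sum 36
Total = 24 + 36 = 60.
Check digit = (10 − (60 mod 10)) mod 10 = 0.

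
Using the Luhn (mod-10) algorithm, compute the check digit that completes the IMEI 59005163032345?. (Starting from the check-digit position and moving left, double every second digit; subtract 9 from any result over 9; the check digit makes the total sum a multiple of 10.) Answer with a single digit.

8

Partial digits right→left: 5 4 3 2 3 0 3 6 1 5 0 0 9 5
Double every second digit counting from the check-digit position (so the 1st, 3rd, 5th, ... of the partial from the right).
  doubled (with −9 where >9): 1 6 6 6 2 0 9 → sum 30
  kept as-is: 4 2 0 6 5 0 5 → sum 22
Total = 30 + 22 = 52.
Check digit = (10 − (52 mod 10)) mod 10 = 8.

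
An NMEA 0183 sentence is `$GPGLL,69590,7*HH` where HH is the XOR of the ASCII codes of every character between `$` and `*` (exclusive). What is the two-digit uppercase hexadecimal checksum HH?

XOR the ASCII codes of the payload characters:
  'G' = 0x47 → acc = 0x47
  'P' = 0x50 → acc = 0x17
  'G' = 0x47 → acc = 0x50
  'L' = 0x4C → acc = 0x1C
  'L' = 0x4C → acc = 0x50
  ',' = 0x2C → acc = 0x7C
  '6' = 0x36 → acc = 0x4A
  '9' = 0x39 → acc = 0x73
  '5' = 0x35 → acc = 0x46
  '9' = 0x39 → acc = 0x7F
  '0' = 0x30 → acc = 0x4F
  ',' = 0x2C → acc = 0x63
  '7' = 0x37 → acc = 0x54
Checksum = 0x54.

54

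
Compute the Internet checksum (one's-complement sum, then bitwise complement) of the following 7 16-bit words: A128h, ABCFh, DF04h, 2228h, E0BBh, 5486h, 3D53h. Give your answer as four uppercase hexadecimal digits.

3F45

One's-complement addition (fold any carry out of bit 15 back into bit 0):
  0xA128 + 0xABCF = 0x14CF7 → wrap carry → 0x4CF8
  0x4CF8 + 0xDF04 = 0x12BFC → wrap carry → 0x2BFD
  0x2BFD + 0x2228 = 0x04E25
  0x4E25 + 0xE0BB = 0x12EE0 → wrap carry → 0x2EE1
  0x2EE1 + 0x5486 = 0x08367
  0x8367 + 0x3D53 = 0x0C0BA
One's-complement sum = 0xC0BA.
Checksum = ~0xC0BA & 0xFFFF = 0x3F45.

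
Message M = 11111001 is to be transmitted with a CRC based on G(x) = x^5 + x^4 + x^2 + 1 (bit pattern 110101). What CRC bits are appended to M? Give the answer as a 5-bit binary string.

Append 5 zeros: 1111100100000. Divide by 110101 (XOR where the leading bit is 1):
  pos 0: 111110 XOR 110101 = 001011
  pos 2: 101101 XOR 110101 = 011000
  pos 3: 110000 XOR 110101 = 000101
  pos 6: 101000 XOR 110101 = 011101
  pos 7: 111010 XOR 110101 = 001111
Remainder (last 5 bits) = 01111. This is the CRC / FCS.

01111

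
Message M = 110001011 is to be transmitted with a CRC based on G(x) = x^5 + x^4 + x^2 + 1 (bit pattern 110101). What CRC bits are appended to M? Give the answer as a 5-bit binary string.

01101

Append 5 zeros: 11000101100000. Divide by 110101 (XOR where the leading bit is 1):
  pos 0: 110001 XOR 110101 = 000100
  pos 3: 100011 XOR 110101 = 010110
  pos 4: 101100 XOR 110101 = 011001
  pos 5: 110010 XOR 110101 = 000111
  pos 8: 111000 XOR 110101 = 001101
Remainder (last 5 bits) = 01101. This is the CRC / FCS.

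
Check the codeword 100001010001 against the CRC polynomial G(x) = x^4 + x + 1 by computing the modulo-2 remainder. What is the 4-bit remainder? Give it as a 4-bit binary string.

0000

Modulo-2 division of 100001010001 by 10011:
  pos 0: 10000 XOR 10011 = 00011
  pos 3: 11101 XOR 10011 = 01110
  pos 4: 11100 XOR 10011 = 01111
  pos 5: 11110 XOR 10011 = 01101
  pos 6: 11010 XOR 10011 = 01001
  pos 7: 10011 XOR 10011 = 00000
Remainder = 0000 (zero — the frame passes the CRC check).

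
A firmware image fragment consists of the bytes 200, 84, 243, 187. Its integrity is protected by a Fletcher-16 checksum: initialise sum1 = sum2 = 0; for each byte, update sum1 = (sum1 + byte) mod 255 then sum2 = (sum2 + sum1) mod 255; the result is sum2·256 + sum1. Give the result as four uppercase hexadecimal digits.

C3CC

Running sums (mod 255):
  after byte 0 (200): sum1=200, sum2=200
  after byte 1 (84): sum1=29, sum2=229
  after byte 2 (243): sum1=17, sum2=246
  after byte 3 (187): sum1=204, sum2=195
Checksum = sum2·256 + sum1 = 195·256 + 204 = 50124 = 0xC3CC.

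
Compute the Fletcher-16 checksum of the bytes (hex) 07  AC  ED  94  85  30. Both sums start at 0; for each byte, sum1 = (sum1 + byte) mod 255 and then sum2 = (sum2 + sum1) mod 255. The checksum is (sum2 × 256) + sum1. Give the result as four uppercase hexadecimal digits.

Running sums (mod 255):
  after byte 0 (07): sum1=7, sum2=7
  after byte 1 (AC): sum1=179, sum2=186
  after byte 2 (ED): sum1=161, sum2=92
  after byte 3 (94): sum1=54, sum2=146
  after byte 4 (85): sum1=187, sum2=78
  after byte 5 (30): sum1=235, sum2=58
Checksum = sum2·256 + sum1 = 58·256 + 235 = 15083 = 0x3AEB.

3AEB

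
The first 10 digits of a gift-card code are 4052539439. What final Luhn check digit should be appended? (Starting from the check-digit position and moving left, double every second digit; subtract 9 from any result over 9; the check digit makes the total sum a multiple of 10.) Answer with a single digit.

7

Partial digits right→left: 9 3 4 9 3 5 2 5 0 4
Double every second digit counting from the check-digit position (so the 1st, 3rd, 5th, ... of the partial from the right).
  doubled (with −9 where >9): 9 8 6 4 0 → sum 27
  kept as-is: 3 9 5 5 4 → sum 26
Total = 27 + 26 = 53.
Check digit = (10 − (53 mod 10)) mod 10 = 7.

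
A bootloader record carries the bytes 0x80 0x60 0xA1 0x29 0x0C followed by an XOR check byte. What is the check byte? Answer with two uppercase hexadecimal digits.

XOR the bytes together:
  start with 0x80
  0x80 ⊕ 0x60 = 0xE0
  0xE0 ⊕ 0xA1 = 0x41
  0x41 ⊕ 0x29 = 0x68
  0x68 ⊕ 0x0C = 0x64

64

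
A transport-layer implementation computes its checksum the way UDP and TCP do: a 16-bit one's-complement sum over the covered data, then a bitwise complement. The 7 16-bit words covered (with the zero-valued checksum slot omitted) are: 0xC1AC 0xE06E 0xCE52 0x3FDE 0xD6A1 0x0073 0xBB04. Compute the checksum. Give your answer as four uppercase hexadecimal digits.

One's-complement addition (fold any carry out of bit 15 back into bit 0):
  0xC1AC + 0xE06E = 0x1A21A → wrap carry → 0xA21B
  0xA21B + 0xCE52 = 0x1706D → wrap carry → 0x706E
  0x706E + 0x3FDE = 0x0B04C
  0xB04C + 0xD6A1 = 0x186ED → wrap carry → 0x86EE
  0x86EE + 0x0073 = 0x08761
  0x8761 + 0xBB04 = 0x14265 → wrap carry → 0x4266
One's-complement sum = 0x4266.
Checksum = ~0x4266 & 0xFFFF = 0xBD99.

BD99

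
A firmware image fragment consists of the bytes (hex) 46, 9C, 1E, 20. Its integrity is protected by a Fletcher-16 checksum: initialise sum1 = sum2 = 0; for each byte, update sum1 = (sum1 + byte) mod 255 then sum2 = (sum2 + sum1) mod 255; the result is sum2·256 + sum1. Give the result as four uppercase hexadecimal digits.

Running sums (mod 255):
  after byte 0 (46): sum1=70, sum2=70
  after byte 1 (9C): sum1=226, sum2=41
  after byte 2 (1E): sum1=1, sum2=42
  after byte 3 (20): sum1=33, sum2=75
Checksum = sum2·256 + sum1 = 75·256 + 33 = 19233 = 0x4B21.

4B21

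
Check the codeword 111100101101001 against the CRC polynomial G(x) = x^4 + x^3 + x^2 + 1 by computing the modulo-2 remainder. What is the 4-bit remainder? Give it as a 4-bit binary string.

0111

Modulo-2 division of 111100101101001 by 11101:
  pos 0: 11110 XOR 11101 = 00011
  pos 3: 11010 XOR 11101 = 00111
  pos 5: 11111 XOR 11101 = 00010
  pos 8: 10010 XOR 11101 = 01111
  pos 9: 11110 XOR 11101 = 00011
Remainder = 0111 (nonzero — an error is detected).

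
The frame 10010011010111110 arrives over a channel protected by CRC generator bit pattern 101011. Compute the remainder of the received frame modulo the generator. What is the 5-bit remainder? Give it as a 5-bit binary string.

Modulo-2 division of 10010011010111110 by 101011:
  pos 0: 100100 XOR 101011 = 001111
  pos 2: 111111 XOR 101011 = 010100
  pos 3: 101000 XOR 101011 = 000011
  pos 7: 111011 XOR 101011 = 010000
  pos 8: 100001 XOR 101011 = 001010
  pos 10: 101011 XOR 101011 = 000000
Remainder = 00000 (zero — the frame passes the CRC check).

00000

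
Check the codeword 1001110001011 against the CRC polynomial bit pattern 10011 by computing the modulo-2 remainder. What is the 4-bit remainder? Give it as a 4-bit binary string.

0000

Modulo-2 division of 1001110001011 by 10011:
  pos 0: 10011 XOR 10011 = 00000
  pos 5: 10001 XOR 10011 = 00010
  pos 8: 10011 XOR 10011 = 00000
Remainder = 0000 (zero — the frame passes the CRC check).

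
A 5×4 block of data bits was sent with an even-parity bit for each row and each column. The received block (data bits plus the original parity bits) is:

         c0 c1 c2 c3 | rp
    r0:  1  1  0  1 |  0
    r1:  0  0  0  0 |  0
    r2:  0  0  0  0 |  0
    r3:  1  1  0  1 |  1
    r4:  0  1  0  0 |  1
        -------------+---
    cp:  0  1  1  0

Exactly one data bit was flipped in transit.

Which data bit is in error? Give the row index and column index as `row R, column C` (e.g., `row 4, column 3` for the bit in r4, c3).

Recompute each row's even parity and compare to rp:
  r0: data parity 1, sent rp 0 → mismatch
  r1: data parity 0, sent rp 0 → ok
  r2: data parity 0, sent rp 0 → ok
  r3: data parity 1, sent rp 1 → ok
  r4: data parity 1, sent rp 1 → ok
Recompute each column's even parity and compare to cp:
  c0: data parity 0, sent cp 0 → ok
  c1: data parity 1, sent cp 1 → ok
  c2: data parity 0, sent cp 1 → mismatch
  c3: data parity 0, sent cp 0 → ok
Exactly one row (r0) and one column (c2) fail → the flipped bit is at their intersection.

row 0, column 2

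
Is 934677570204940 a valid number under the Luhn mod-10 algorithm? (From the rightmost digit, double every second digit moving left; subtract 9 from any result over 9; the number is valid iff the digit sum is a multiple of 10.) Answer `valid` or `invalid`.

From the right, keep odd positions and double even positions (subtract 9 from any doubled value over 9):
  doubled (positions 2,4,...): 8 8 4 5 5 3 6 → sum 39
  kept (positions 1,3,...): 0 9 0 0 5 7 4 9 → sum 34
Total = 73.
73 mod 10 = 3, so the number is invalid.

invalid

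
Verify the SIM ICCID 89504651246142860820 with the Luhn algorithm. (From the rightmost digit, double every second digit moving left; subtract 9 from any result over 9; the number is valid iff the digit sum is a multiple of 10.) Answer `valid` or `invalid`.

From the right, keep odd positions and double even positions (subtract 9 from any doubled value over 9):
  doubled (positions 2,4,...): 4 0 7 8 3 4 1 8 1 7 → sum 43
  kept (positions 1,3,...): 0 8 6 2 1 4 1 6 0 9 → sum 37
Total = 80.
80 mod 10 = 0, so the number is valid.

valid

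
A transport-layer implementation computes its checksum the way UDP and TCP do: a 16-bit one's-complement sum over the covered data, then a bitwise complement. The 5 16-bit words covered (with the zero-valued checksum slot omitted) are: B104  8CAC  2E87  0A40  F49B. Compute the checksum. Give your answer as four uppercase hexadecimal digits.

94EB

One's-complement addition (fold any carry out of bit 15 back into bit 0):
  0xB104 + 0x8CAC = 0x13DB0 → wrap carry → 0x3DB1
  0x3DB1 + 0x2E87 = 0x06C38
  0x6C38 + 0x0A40 = 0x07678
  0x7678 + 0xF49B = 0x16B13 → wrap carry → 0x6B14
One's-complement sum = 0x6B14.
Checksum = ~0x6B14 & 0xFFFF = 0x94EB.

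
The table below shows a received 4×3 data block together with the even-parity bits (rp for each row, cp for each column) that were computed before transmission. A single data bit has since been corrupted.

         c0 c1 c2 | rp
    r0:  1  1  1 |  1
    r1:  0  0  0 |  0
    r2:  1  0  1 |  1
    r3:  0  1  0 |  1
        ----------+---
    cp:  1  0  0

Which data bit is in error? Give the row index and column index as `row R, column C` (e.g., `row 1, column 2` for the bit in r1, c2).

Recompute each row's even parity and compare to rp:
  r0: data parity 1, sent rp 1 → ok
  r1: data parity 0, sent rp 0 → ok
  r2: data parity 0, sent rp 1 → mismatch
  r3: data parity 1, sent rp 1 → ok
Recompute each column's even parity and compare to cp:
  c0: data parity 0, sent cp 1 → mismatch
  c1: data parity 0, sent cp 0 → ok
  c2: data parity 0, sent cp 0 → ok
Exactly one row (r2) and one column (c0) fail → the flipped bit is at their intersection.

row 2, column 0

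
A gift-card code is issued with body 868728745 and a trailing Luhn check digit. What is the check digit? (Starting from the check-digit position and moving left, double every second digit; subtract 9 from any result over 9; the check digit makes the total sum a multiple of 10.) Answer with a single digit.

1

Partial digits right→left: 5 4 7 8 2 7 8 6 8
Double every second digit counting from the check-digit position (so the 1st, 3rd, 5th, ... of the partial from the right).
  doubled (with −9 where >9): 1 5 4 7 7 → sum 24
  kept as-is: 4 8 7 6 → sum 25
Total = 24 + 25 = 49.
Check digit = (10 − (49 mod 10)) mod 10 = 1.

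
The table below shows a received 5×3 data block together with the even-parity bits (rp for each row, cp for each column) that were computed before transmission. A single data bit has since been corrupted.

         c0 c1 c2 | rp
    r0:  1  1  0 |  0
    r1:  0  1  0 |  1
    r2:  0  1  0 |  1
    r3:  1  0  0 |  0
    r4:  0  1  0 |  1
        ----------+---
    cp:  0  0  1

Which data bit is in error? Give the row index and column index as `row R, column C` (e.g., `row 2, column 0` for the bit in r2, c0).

row 3, column 2

Recompute each row's even parity and compare to rp:
  r0: data parity 0, sent rp 0 → ok
  r1: data parity 1, sent rp 1 → ok
  r2: data parity 1, sent rp 1 → ok
  r3: data parity 1, sent rp 0 → mismatch
  r4: data parity 1, sent rp 1 → ok
Recompute each column's even parity and compare to cp:
  c0: data parity 0, sent cp 0 → ok
  c1: data parity 0, sent cp 0 → ok
  c2: data parity 0, sent cp 1 → mismatch
Exactly one row (r3) and one column (c2) fail → the flipped bit is at their intersection.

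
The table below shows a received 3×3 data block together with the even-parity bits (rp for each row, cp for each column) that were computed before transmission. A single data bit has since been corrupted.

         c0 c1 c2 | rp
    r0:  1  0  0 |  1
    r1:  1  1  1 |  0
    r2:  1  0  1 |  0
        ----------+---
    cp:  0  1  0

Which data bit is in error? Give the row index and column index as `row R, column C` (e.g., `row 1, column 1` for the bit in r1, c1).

row 1, column 0

Recompute each row's even parity and compare to rp:
  r0: data parity 1, sent rp 1 → ok
  r1: data parity 1, sent rp 0 → mismatch
  r2: data parity 0, sent rp 0 → ok
Recompute each column's even parity and compare to cp:
  c0: data parity 1, sent cp 0 → mismatch
  c1: data parity 1, sent cp 1 → ok
  c2: data parity 0, sent cp 0 → ok
Exactly one row (r1) and one column (c0) fail → the flipped bit is at their intersection.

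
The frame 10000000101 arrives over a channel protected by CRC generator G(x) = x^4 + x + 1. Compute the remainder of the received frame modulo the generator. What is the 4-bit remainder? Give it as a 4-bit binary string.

Modulo-2 division of 10000000101 by 10011:
  pos 0: 10000 XOR 10011 = 00011
  pos 3: 11000 XOR 10011 = 01011
  pos 4: 10111 XOR 10011 = 00100
  pos 6: 10001 XOR 10011 = 00010
Remainder = 0010 (nonzero — an error is detected).

0010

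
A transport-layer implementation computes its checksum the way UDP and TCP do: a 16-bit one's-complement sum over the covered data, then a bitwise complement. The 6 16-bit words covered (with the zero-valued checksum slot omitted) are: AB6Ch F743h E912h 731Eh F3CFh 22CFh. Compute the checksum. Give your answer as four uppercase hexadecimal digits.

One's-complement addition (fold any carry out of bit 15 back into bit 0):
  0xAB6C + 0xF743 = 0x1A2AF → wrap carry → 0xA2B0
  0xA2B0 + 0xE912 = 0x18BC2 → wrap carry → 0x8BC3
  0x8BC3 + 0x731E = 0x0FEE1
  0xFEE1 + 0xF3CF = 0x1F2B0 → wrap carry → 0xF2B1
  0xF2B1 + 0x22CF = 0x11580 → wrap carry → 0x1581
One's-complement sum = 0x1581.
Checksum = ~0x1581 & 0xFFFF = 0xEA7E.

EA7E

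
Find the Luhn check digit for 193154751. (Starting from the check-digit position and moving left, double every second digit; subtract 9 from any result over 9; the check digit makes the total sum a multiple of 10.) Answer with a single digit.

5

Partial digits right→left: 1 5 7 4 5 1 3 9 1
Double every second digit counting from the check-digit position (so the 1st, 3rd, 5th, ... of the partial from the right).
  doubled (with −9 where >9): 2 5 1 6 2 → sum 16
  kept as-is: 5 4 1 9 → sum 19
Total = 16 + 19 = 35.
Check digit = (10 − (35 mod 10)) mod 10 = 5.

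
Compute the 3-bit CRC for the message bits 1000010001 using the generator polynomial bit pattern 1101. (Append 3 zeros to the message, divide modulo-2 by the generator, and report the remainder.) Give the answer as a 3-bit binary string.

111

Append 3 zeros: 1000010001000. Divide by 1101 (XOR where the leading bit is 1):
  pos 0: 1000 XOR 1101 = 0101
  pos 1: 1010 XOR 1101 = 0111
  pos 2: 1111 XOR 1101 = 0010
  pos 4: 1000 XOR 1101 = 0101
  pos 5: 1010 XOR 1101 = 0111
  pos 6: 1111 XOR 1101 = 0010
  pos 8: 1000 XOR 1101 = 0101
  pos 9: 1010 XOR 1101 = 0111
Remainder (last 3 bits) = 111. This is the CRC / FCS.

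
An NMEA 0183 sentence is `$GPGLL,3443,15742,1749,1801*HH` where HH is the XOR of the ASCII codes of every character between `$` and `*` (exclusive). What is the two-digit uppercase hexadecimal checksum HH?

XOR the ASCII codes of the payload characters:
  'G' = 0x47 → acc = 0x47
  'P' = 0x50 → acc = 0x17
  'G' = 0x47 → acc = 0x50
  'L' = 0x4C → acc = 0x1C
  'L' = 0x4C → acc = 0x50
  ',' = 0x2C → acc = 0x7C
  '3' = 0x33 → acc = 0x4F
  '4' = 0x34 → acc = 0x7B
  '4' = 0x34 → acc = 0x4F
  '3' = 0x33 → acc = 0x7C
  ',' = 0x2C → acc = 0x50
  '1' = 0x31 → acc = 0x61
  '5' = 0x35 → acc = 0x54
  '7' = 0x37 → acc = 0x63
  '4' = 0x34 → acc = 0x57
  '2' = 0x32 → acc = 0x65
  ',' = 0x2C → acc = 0x49
  '1' = 0x31 → acc = 0x78
  '7' = 0x37 → acc = 0x4F
  '4' = 0x34 → acc = 0x7B
  '9' = 0x39 → acc = 0x42
  ',' = 0x2C → acc = 0x6E
  '1' = 0x31 → acc = 0x5F
  '8' = 0x38 → acc = 0x67
  '0' = 0x30 → acc = 0x57
  '1' = 0x31 → acc = 0x66
Checksum = 0x66.

66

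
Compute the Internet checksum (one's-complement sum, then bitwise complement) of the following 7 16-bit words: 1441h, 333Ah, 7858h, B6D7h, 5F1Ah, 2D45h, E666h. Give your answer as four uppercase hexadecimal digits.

168E

One's-complement addition (fold any carry out of bit 15 back into bit 0):
  0x1441 + 0x333A = 0x0477B
  0x477B + 0x7858 = 0x0BFD3
  0xBFD3 + 0xB6D7 = 0x176AA → wrap carry → 0x76AB
  0x76AB + 0x5F1A = 0x0D5C5
  0xD5C5 + 0x2D45 = 0x1030A → wrap carry → 0x030B
  0x030B + 0xE666 = 0x0E971
One's-complement sum = 0xE971.
Checksum = ~0xE971 & 0xFFFF = 0x168E.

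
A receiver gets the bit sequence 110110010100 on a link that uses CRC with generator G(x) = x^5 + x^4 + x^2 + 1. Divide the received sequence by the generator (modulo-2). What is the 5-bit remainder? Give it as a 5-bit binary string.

00000

Modulo-2 division of 110110010100 by 110101:
  pos 0: 110110 XOR 110101 = 000011
  pos 4: 110101 XOR 110101 = 000000
Remainder = 00000 (zero — the frame passes the CRC check).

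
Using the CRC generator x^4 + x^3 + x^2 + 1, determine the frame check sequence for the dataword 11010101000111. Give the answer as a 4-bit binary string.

Append 4 zeros: 110101010001110000. Divide by 11101 (XOR where the leading bit is 1):
  pos 0: 11010 XOR 11101 = 00111
  pos 2: 11110 XOR 11101 = 00011
  pos 5: 11100 XOR 11101 = 00001
  pos 9: 10111 XOR 11101 = 01010
  pos 10: 10100 XOR 11101 = 01001
  pos 11: 10010 XOR 11101 = 01111
  pos 12: 11110 XOR 11101 = 00011
Remainder (last 4 bits) = 0110. This is the CRC / FCS.

0110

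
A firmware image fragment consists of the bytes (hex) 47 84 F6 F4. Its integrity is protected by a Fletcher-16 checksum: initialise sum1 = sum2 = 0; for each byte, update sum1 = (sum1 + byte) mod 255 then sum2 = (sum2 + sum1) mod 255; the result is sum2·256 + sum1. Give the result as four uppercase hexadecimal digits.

Running sums (mod 255):
  after byte 0 (47): sum1=71, sum2=71
  after byte 1 (84): sum1=203, sum2=19
  after byte 2 (F6): sum1=194, sum2=213
  after byte 3 (F4): sum1=183, sum2=141
Checksum = sum2·256 + sum1 = 141·256 + 183 = 36279 = 0x8DB7.

8DB7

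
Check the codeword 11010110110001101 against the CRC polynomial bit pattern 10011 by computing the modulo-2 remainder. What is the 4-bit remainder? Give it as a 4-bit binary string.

Modulo-2 division of 11010110110001101 by 10011:
  pos 0: 11010 XOR 10011 = 01001
  pos 1: 10011 XOR 10011 = 00000
  pos 6: 10110 XOR 10011 = 00101
  pos 8: 10100 XOR 10011 = 00111
  pos 10: 11111 XOR 10011 = 01100
  pos 11: 11000 XOR 10011 = 01011
  pos 12: 10111 XOR 10011 = 00100
Remainder = 0100 (nonzero — an error is detected).

0100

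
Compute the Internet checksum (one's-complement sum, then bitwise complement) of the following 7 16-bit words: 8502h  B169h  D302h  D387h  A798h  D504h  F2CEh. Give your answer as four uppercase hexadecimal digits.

One's-complement addition (fold any carry out of bit 15 back into bit 0):
  0x8502 + 0xB169 = 0x1366B → wrap carry → 0x366C
  0x366C + 0xD302 = 0x1096E → wrap carry → 0x096F
  0x096F + 0xD387 = 0x0DCF6
  0xDCF6 + 0xA798 = 0x1848E → wrap carry → 0x848F
  0x848F + 0xD504 = 0x15993 → wrap carry → 0x5994
  0x5994 + 0xF2CE = 0x14C62 → wrap carry → 0x4C63
One's-complement sum = 0x4C63.
Checksum = ~0x4C63 & 0xFFFF = 0xB39C.

B39C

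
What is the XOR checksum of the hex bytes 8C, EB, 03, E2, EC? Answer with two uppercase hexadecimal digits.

6A

XOR the bytes together:
  start with 0x8C
  0x8C ⊕ 0xEB = 0x67
  0x67 ⊕ 0x03 = 0x64
  0x64 ⊕ 0xE2 = 0x86
  0x86 ⊕ 0xEC = 0x6A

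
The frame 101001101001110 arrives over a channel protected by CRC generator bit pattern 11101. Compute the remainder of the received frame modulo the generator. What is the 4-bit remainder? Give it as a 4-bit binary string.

0000

Modulo-2 division of 101001101001110 by 11101:
  pos 0: 10100 XOR 11101 = 01001
  pos 1: 10011 XOR 11101 = 01110
  pos 2: 11101 XOR 11101 = 00000
  pos 8: 10011 XOR 11101 = 01110
  pos 9: 11101 XOR 11101 = 00000
Remainder = 0000 (zero — the frame passes the CRC check).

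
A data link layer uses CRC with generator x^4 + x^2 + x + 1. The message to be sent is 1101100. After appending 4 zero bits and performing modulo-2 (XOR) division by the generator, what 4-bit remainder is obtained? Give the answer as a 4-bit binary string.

Append 4 zeros: 11011000000. Divide by 10111 (XOR where the leading bit is 1):
  pos 0: 11011 XOR 10111 = 01100
  pos 1: 11000 XOR 10111 = 01111
  pos 2: 11110 XOR 10111 = 01001
  pos 3: 10010 XOR 10111 = 00101
  pos 5: 10100 XOR 10111 = 00011
Remainder (last 4 bits) = 0110. This is the CRC / FCS.

0110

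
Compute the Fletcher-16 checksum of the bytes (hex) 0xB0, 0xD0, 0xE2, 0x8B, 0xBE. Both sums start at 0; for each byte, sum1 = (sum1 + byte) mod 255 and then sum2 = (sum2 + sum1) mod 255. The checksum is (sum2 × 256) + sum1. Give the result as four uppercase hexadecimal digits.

Running sums (mod 255):
  after byte 0 (0xB0): sum1=176, sum2=176
  after byte 1 (0xD0): sum1=129, sum2=50
  after byte 2 (0xE2): sum1=100, sum2=150
  after byte 3 (0x8B): sum1=239, sum2=134
  after byte 4 (0xBE): sum1=174, sum2=53
Checksum = sum2·256 + sum1 = 53·256 + 174 = 13742 = 0x35AE.

35AE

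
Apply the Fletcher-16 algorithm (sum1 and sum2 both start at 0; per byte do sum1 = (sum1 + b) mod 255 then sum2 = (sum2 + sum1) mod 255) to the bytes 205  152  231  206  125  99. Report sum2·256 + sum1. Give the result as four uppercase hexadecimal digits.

38FD

Running sums (mod 255):
  after byte 0 (205): sum1=205, sum2=205
  after byte 1 (152): sum1=102, sum2=52
  after byte 2 (231): sum1=78, sum2=130
  after byte 3 (206): sum1=29, sum2=159
  after byte 4 (125): sum1=154, sum2=58
  after byte 5 (99): sum1=253, sum2=56
Checksum = sum2·256 + sum1 = 56·256 + 253 = 14589 = 0x38FD.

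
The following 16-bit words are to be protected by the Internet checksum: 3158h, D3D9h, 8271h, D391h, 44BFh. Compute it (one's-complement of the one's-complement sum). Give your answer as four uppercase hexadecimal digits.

600B

One's-complement addition (fold any carry out of bit 15 back into bit 0):
  0x3158 + 0xD3D9 = 0x10531 → wrap carry → 0x0532
  0x0532 + 0x8271 = 0x087A3
  0x87A3 + 0xD391 = 0x15B34 → wrap carry → 0x5B35
  0x5B35 + 0x44BF = 0x09FF4
One's-complement sum = 0x9FF4.
Checksum = ~0x9FF4 & 0xFFFF = 0x600B.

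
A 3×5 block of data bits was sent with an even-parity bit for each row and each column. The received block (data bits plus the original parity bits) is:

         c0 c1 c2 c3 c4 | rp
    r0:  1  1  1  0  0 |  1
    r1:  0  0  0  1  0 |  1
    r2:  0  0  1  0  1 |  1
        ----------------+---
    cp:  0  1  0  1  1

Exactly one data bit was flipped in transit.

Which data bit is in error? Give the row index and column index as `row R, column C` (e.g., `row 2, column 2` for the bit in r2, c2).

row 2, column 0

Recompute each row's even parity and compare to rp:
  r0: data parity 1, sent rp 1 → ok
  r1: data parity 1, sent rp 1 → ok
  r2: data parity 0, sent rp 1 → mismatch
Recompute each column's even parity and compare to cp:
  c0: data parity 1, sent cp 0 → mismatch
  c1: data parity 1, sent cp 1 → ok
  c2: data parity 0, sent cp 0 → ok
  c3: data parity 1, sent cp 1 → ok
  c4: data parity 1, sent cp 1 → ok
Exactly one row (r2) and one column (c0) fail → the flipped bit is at their intersection.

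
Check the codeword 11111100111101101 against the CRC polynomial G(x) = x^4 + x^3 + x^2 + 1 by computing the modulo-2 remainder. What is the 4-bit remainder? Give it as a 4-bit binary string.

0100

Modulo-2 division of 11111100111101101 by 11101:
  pos 0: 11111 XOR 11101 = 00010
  pos 3: 10100 XOR 11101 = 01001
  pos 4: 10011 XOR 11101 = 01110
  pos 5: 11101 XOR 11101 = 00000
  pos 10: 11011 XOR 11101 = 00110
  pos 12: 11001 XOR 11101 = 00100
Remainder = 0100 (nonzero — an error is detected).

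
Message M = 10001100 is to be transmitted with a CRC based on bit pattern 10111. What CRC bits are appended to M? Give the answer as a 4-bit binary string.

Append 4 zeros: 100011000000. Divide by 10111 (XOR where the leading bit is 1):
  pos 0: 10001 XOR 10111 = 00110
  pos 2: 11010 XOR 10111 = 01101
  pos 3: 11010 XOR 10111 = 01101
  pos 4: 11010 XOR 10111 = 01101
  pos 5: 11010 XOR 10111 = 01101
  pos 6: 11010 XOR 10111 = 01101
  pos 7: 11010 XOR 10111 = 01101
Remainder (last 4 bits) = 1101. This is the CRC / FCS.

1101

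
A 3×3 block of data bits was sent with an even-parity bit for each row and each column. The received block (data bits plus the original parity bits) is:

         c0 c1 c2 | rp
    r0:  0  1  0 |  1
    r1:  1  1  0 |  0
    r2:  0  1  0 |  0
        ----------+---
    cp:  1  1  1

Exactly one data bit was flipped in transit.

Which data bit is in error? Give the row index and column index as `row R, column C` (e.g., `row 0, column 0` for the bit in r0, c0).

Recompute each row's even parity and compare to rp:
  r0: data parity 1, sent rp 1 → ok
  r1: data parity 0, sent rp 0 → ok
  r2: data parity 1, sent rp 0 → mismatch
Recompute each column's even parity and compare to cp:
  c0: data parity 1, sent cp 1 → ok
  c1: data parity 1, sent cp 1 → ok
  c2: data parity 0, sent cp 1 → mismatch
Exactly one row (r2) and one column (c2) fail → the flipped bit is at their intersection.

row 2, column 2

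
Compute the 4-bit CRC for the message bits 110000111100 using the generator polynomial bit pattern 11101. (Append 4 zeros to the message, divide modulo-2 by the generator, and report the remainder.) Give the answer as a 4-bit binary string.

1010

Append 4 zeros: 1100001111000000. Divide by 11101 (XOR where the leading bit is 1):
  pos 0: 11000 XOR 11101 = 00101
  pos 2: 10101 XOR 11101 = 01000
  pos 3: 10001 XOR 11101 = 01100
  pos 4: 11001 XOR 11101 = 00100
  pos 6: 10010 XOR 11101 = 01111
  pos 7: 11110 XOR 11101 = 00011
  pos 10: 11000 XOR 11101 = 00101
Remainder (last 4 bits) = 1010. This is the CRC / FCS.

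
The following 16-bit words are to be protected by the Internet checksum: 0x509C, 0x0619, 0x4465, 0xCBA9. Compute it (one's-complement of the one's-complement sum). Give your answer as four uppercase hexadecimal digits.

993B

One's-complement addition (fold any carry out of bit 15 back into bit 0):
  0x509C + 0x0619 = 0x056B5
  0x56B5 + 0x4465 = 0x09B1A
  0x9B1A + 0xCBA9 = 0x166C3 → wrap carry → 0x66C4
One's-complement sum = 0x66C4.
Checksum = ~0x66C4 & 0xFFFF = 0x993B.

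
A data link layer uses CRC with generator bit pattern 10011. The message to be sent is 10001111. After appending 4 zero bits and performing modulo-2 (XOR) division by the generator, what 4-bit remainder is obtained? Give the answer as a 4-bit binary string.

1100

Append 4 zeros: 100011110000. Divide by 10011 (XOR where the leading bit is 1):
  pos 0: 10001 XOR 10011 = 00010
  pos 3: 10111 XOR 10011 = 00100
  pos 5: 10000 XOR 10011 = 00011
Remainder (last 4 bits) = 1100. This is the CRC / FCS.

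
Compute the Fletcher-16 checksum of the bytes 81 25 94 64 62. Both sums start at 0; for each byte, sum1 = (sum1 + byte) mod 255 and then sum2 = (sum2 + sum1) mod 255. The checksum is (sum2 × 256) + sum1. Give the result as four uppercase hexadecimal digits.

D447

Running sums (mod 255):
  after byte 0 (81): sum1=81, sum2=81
  after byte 1 (25): sum1=106, sum2=187
  after byte 2 (94): sum1=200, sum2=132
  after byte 3 (64): sum1=9, sum2=141
  after byte 4 (62): sum1=71, sum2=212
Checksum = sum2·256 + sum1 = 212·256 + 71 = 54343 = 0xD447.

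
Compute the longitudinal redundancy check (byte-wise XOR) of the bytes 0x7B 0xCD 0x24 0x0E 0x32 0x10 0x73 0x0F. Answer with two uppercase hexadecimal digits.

C2

XOR the bytes together:
  start with 0x7B
  0x7B ⊕ 0xCD = 0xB6
  0xB6 ⊕ 0x24 = 0x92
  0x92 ⊕ 0x0E = 0x9C
  0x9C ⊕ 0x32 = 0xAE
  0xAE ⊕ 0x10 = 0xBE
  0xBE ⊕ 0x73 = 0xCD
  0xCD ⊕ 0x0F = 0xC2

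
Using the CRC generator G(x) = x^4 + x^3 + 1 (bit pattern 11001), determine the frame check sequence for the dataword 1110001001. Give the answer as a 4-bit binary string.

0110

Append 4 zeros: 11100010010000. Divide by 11001 (XOR where the leading bit is 1):
  pos 0: 11100 XOR 11001 = 00101
  pos 2: 10101 XOR 11001 = 01100
  pos 3: 11000 XOR 11001 = 00001
  pos 7: 10100 XOR 11001 = 01101
  pos 8: 11010 XOR 11001 = 00011
Remainder (last 4 bits) = 0110. This is the CRC / FCS.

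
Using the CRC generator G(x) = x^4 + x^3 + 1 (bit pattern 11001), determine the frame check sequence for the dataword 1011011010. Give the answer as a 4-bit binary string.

0011

Append 4 zeros: 10110110100000. Divide by 11001 (XOR where the leading bit is 1):
  pos 0: 10110 XOR 11001 = 01111
  pos 1: 11111 XOR 11001 = 00110
  pos 3: 11010 XOR 11001 = 00011
  pos 6: 11100 XOR 11001 = 00101
  pos 8: 10100 XOR 11001 = 01101
  pos 9: 11010 XOR 11001 = 00011
Remainder (last 4 bits) = 0011. This is the CRC / FCS.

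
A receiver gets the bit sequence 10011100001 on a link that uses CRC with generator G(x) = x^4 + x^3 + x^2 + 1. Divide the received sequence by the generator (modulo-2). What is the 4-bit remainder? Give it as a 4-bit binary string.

0001

Modulo-2 division of 10011100001 by 11101:
  pos 0: 10011 XOR 11101 = 01110
  pos 1: 11101 XOR 11101 = 00000
Remainder = 0001 (nonzero — an error is detected).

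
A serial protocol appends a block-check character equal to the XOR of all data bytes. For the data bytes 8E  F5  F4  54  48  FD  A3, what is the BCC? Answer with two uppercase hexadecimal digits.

CD

XOR the bytes together:
  start with 0x8E
  0x8E ⊕ 0xF5 = 0x7B
  0x7B ⊕ 0xF4 = 0x8F
  0x8F ⊕ 0x54 = 0xDB
  0xDB ⊕ 0x48 = 0x93
  0x93 ⊕ 0xFD = 0x6E
  0x6E ⊕ 0xA3 = 0xCD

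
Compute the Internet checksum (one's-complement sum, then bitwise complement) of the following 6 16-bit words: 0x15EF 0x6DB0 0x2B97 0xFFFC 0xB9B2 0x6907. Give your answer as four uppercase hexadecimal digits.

One's-complement addition (fold any carry out of bit 15 back into bit 0):
  0x15EF + 0x6DB0 = 0x0839F
  0x839F + 0x2B97 = 0x0AF36
  0xAF36 + 0xFFFC = 0x1AF32 → wrap carry → 0xAF33
  0xAF33 + 0xB9B2 = 0x168E5 → wrap carry → 0x68E6
  0x68E6 + 0x6907 = 0x0D1ED
One's-complement sum = 0xD1ED.
Checksum = ~0xD1ED & 0xFFFF = 0x2E12.

2E12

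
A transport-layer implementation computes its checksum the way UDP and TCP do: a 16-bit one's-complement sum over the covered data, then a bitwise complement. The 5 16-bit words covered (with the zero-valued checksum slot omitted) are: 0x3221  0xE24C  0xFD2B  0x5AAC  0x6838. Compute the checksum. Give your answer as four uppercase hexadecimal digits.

2B81

One's-complement addition (fold any carry out of bit 15 back into bit 0):
  0x3221 + 0xE24C = 0x1146D → wrap carry → 0x146E
  0x146E + 0xFD2B = 0x11199 → wrap carry → 0x119A
  0x119A + 0x5AAC = 0x06C46
  0x6C46 + 0x6838 = 0x0D47E
One's-complement sum = 0xD47E.
Checksum = ~0xD47E & 0xFFFF = 0x2B81.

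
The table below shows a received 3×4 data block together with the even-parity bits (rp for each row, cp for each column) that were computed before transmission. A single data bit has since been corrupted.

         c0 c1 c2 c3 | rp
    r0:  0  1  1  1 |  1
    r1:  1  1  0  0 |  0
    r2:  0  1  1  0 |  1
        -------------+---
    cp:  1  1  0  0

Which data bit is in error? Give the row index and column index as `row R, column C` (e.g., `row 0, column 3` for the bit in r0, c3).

row 2, column 3

Recompute each row's even parity and compare to rp:
  r0: data parity 1, sent rp 1 → ok
  r1: data parity 0, sent rp 0 → ok
  r2: data parity 0, sent rp 1 → mismatch
Recompute each column's even parity and compare to cp:
  c0: data parity 1, sent cp 1 → ok
  c1: data parity 1, sent cp 1 → ok
  c2: data parity 0, sent cp 0 → ok
  c3: data parity 1, sent cp 0 → mismatch
Exactly one row (r2) and one column (c3) fail → the flipped bit is at their intersection.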